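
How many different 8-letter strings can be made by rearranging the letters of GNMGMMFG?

GNMGMMFG has 8 letters with G appearing 3 times and M appearing 3 times.
Dividing 8! = 40320 by 3!·3! = 36 for the repeated letters gives 1120.

1120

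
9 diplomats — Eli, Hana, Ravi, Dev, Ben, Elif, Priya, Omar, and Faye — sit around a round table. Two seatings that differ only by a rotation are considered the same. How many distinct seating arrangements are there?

40320

Fix one person's seat to break rotational symmetry; the remaining 8 people can be arranged in (8)! = 40320 ways.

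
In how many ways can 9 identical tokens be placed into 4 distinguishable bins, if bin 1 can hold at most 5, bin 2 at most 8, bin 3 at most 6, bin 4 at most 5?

Without the upper bounds there are C(12,3) = 220 ways to split 9 among 4 bins.
Subtract solutions that violate a single cap (substitute x_i' = x_i − (cap_i+1)): x_1 ≥ 6 gives C(6,3) = 20; x_2 ≥ 9 gives C(3,3) = 1; x_3 ≥ 7 gives C(5,3) = 10; x_4 ≥ 6 gives C(6,3) = 20. Together 51.
No two caps can be exceeded simultaneously, so the pair terms are all 0.
By inclusion–exclusion the count is 220 − 51 + 0 = 169.

169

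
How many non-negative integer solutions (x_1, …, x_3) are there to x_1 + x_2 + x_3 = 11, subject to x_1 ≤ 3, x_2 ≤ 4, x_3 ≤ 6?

By stars and bars, unrestricted non-negative solutions to x_1+…+x_3 = 11 number C(11+2,2) = 78.
Subtract solutions that violate a single cap (substitute x_i' = x_i − (cap_i+1)): x_1 ≥ 4 gives C(9,2) = 36; x_2 ≥ 5 gives C(8,2) = 28; x_3 ≥ 7 gives C(6,2) = 15. Together 79.
Add back pairs where two caps are both exceeded: 6 + 1 + 0 = 7.
By inclusion–exclusion the count is 78 − 79 + 7 = 6.

6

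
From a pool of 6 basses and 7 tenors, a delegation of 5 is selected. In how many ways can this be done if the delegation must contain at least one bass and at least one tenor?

Total 5-person selections from all 13: C(13,5) = 1287.
Subtract selections that omit an entire group: no basses → C(7,5) = 21; no tenors → C(6,5) = 6.
Both groups omitted at once is impossible, so 1287 − 27 = 1260.

1260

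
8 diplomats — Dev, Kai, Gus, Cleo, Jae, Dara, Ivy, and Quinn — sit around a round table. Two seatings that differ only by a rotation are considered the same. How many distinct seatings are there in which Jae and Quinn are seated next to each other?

1440

Treat {Jae, Quinn} as one unit (2 internal orders) and seat the resulting 7 units around the table: (6)! circular arrangements.
So 2 × (6)! = 2 × 720 = 1440.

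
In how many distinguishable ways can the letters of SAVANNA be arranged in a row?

The 7 letters of SAVANNA have repeats: A appearing 3 times and N appearing twice.
Dividing 7! = 5040 by 3!·2! = 12 for the repeated letters gives 420.

420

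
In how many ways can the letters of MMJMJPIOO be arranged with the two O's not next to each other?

11760

Total arrangements of MMJMJPIOO: 9!/(3!·2!·2!) = 15120.
If the two O's are adjacent, glue them into one block, leaving 8 items to arrange: (8)!/(3!·2!) = 3360 ways.
Hence 15120 − 3360 = 11760.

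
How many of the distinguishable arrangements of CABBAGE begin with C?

With the first slot taken by C, it remains to arrange the other 6 letters (ABBAGE).
Those 6 letters have A appearing twice and B appearing twice, giving (6)!/(2!·2!) = 180.

180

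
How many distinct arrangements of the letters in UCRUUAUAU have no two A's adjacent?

Total arrangements of UCRUUAUAU: 9!/(5!·2!) = 1512.
If the two A's are adjacent, glue them into one block, leaving 8 items to arrange: (8)!/(5!) = 336 ways.
Hence 1512 − 336 = 1176.

1176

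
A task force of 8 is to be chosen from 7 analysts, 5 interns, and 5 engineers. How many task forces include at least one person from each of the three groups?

23275

Total 8-person selections from all 17: C(17,8) = 24310.
Subtract selections that omit an entire group: no analysts → C(10,8) = 45; no interns → C(12,8) = 495; no engineers → C(12,8) = 495.
Add back selections omitting two groups (i.e. drawn from a single group): C(7,8) + C(5,8) + C(5,8) = 0.
By inclusion–exclusion: 24310 − 1035 + 0 = 23275.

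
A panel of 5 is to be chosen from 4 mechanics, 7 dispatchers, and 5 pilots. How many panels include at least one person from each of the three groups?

3010

With no constraint there are C(16,5) = 4368 possible selections.
Subtract selections that omit an entire group: no mechanics → C(12,5) = 792; no dispatchers → C(9,5) = 126; no pilots → C(11,5) = 462.
Add back selections omitting two groups (i.e. drawn from a single group): C(4,5) + C(7,5) + C(5,5) = 22.
By inclusion–exclusion: 4368 − 1380 + 22 = 3010.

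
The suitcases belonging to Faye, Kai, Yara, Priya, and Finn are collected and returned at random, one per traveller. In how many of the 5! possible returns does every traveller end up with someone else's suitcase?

This is the derangement count D_5: permutations of 5 items with no fixed point.
By inclusion–exclusion this is Σ_{j=0}^{5} (−1)^j C(5,j)·(5−j)!.
Computing: 120 − 120 + 60 − 20 + 5 − 1 = 44.

44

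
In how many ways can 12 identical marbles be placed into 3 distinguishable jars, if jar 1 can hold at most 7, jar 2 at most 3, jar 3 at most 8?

22

By stars and bars, unrestricted non-negative solutions to x_1+…+x_3 = 12 number C(12+2,2) = 91.
Subtract solutions that violate a single cap (substitute x_i' = x_i − (cap_i+1)): x_1 ≥ 8 gives C(6,2) = 15; x_2 ≥ 4 gives C(10,2) = 45; x_3 ≥ 9 gives C(5,2) = 10. Together 70.
Add back pairs where two caps are both exceeded: 1 + 0 + 0 = 1.
By inclusion–exclusion the count is 91 − 70 + 1 = 22.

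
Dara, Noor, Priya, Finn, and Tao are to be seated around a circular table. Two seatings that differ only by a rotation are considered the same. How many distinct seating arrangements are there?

24

Around a circle, 5 distinct people have 5!/5 = (4)! = 24 rotationally distinct seatings.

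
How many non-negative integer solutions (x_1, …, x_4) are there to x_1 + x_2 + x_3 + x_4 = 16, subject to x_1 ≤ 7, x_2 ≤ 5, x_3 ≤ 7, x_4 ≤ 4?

Without the upper bounds there are C(19,3) = 969 ways to split 16 among 4 variables.
Subtract solutions that violate a single cap (substitute x_i' = x_i − (cap_i+1)): x_1 ≥ 8 gives C(11,3) = 165; x_2 ≥ 6 gives C(13,3) = 286; x_3 ≥ 8 gives C(11,3) = 165; x_4 ≥ 5 gives C(14,3) = 364. Together 980.
Add back pairs where two caps are both exceeded: 10 + 1 + 20 + 10 + 56 + 20 = 117.
By inclusion–exclusion the count is 969 − 980 + 117 = 106.

106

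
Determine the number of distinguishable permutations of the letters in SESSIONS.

SESSIONS has 8 letters with S appearing 4 times.
So there are 8! / (4!) = 1680 distinguishable arrangements.

1680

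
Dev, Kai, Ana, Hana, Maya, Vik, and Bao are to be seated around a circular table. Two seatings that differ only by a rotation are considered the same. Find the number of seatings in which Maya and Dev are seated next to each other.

240

Treat {Maya, Dev} as one unit (2 internal orders) and seat the resulting 6 units around the table: (5)! circular arrangements.
So 2 × (5)! = 2 × 120 = 240.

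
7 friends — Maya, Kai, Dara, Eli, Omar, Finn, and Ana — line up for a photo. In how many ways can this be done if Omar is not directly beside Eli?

3600

There are 7! = 5040 arrangements in all. If Omar and Eli are adjacent, merging them into one block gives 2·(6)! = 1440 arrangements.
So 5040 − 1440 = 3600 arrangements keep them apart.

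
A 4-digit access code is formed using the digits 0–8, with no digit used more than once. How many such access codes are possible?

Choose and order 4 of the 9 symbols: the first digit has 9 options, the next 8, then 7, 6.
That product is 9 × 8 × 7 × 6 = 3024.

3024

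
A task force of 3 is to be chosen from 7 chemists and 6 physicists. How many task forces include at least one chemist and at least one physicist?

Unrestricted: C(13,3) = 286 ways to pick any 3 of the 13.
Selections missing a whole group: no chemists → C(6,3) = 20; no physicists → C(7,3) = 35.
Both groups omitted at once is impossible, so 286 − 55 = 231.

231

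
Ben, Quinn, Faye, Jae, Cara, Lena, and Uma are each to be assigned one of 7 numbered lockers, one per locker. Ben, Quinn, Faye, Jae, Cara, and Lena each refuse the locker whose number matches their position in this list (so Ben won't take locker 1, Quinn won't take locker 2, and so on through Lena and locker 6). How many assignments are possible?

Let Aᵢ (for 1 ≤ i ≤ 6) be the placements that put person i in their forbidden locker. Any j of these fix j positions, leaving (7−j)! ways to fill the rest, and there are C(6,j) ways to pick which j.
By inclusion–exclusion, the number of valid placements is Σ_{j=0}^{6} (−1)^j C(6,j)·(7−j)!.
Computing: 5040 − 4320 + 1800 − 480 + 90 − 12 + 1 = 2119.

2119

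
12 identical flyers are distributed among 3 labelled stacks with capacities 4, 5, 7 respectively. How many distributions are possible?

15

Without the upper bounds there are C(14,2) = 91 ways to split 12 among 3 stacks.
Subtract solutions that violate a single cap (substitute x_i' = x_i − (cap_i+1)): x_1 ≥ 5 gives C(9,2) = 36; x_2 ≥ 6 gives C(8,2) = 28; x_3 ≥ 8 gives C(6,2) = 15. Together 79.
Add back pairs where two caps are both exceeded: 3 + 0 + 0 = 3.
By inclusion–exclusion the count is 91 − 79 + 3 = 15.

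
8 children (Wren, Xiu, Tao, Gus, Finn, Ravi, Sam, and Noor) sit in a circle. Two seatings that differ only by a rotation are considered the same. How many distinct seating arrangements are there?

Around a circle, 8 distinct people have 8!/8 = (7)! = 5040 rotationally distinct seatings.

5040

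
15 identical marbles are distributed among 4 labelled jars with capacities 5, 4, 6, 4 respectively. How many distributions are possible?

35

Ignoring the caps, the number of non-negative solutions to x_1+…+x_4 = 15 is C(18,3) = 816.
Subtract solutions that violate a single cap (substitute x_i' = x_i − (cap_i+1)): x_1 ≥ 6 gives C(12,3) = 220; x_2 ≥ 5 gives C(13,3) = 286; x_3 ≥ 7 gives C(11,3) = 165; x_4 ≥ 5 gives C(13,3) = 286. Together 957.
Add back pairs where two caps are both exceeded: 35 + 10 + 35 + 20 + 56 + 20 = 176.
By inclusion–exclusion the count is 816 − 957 + 176 = 35.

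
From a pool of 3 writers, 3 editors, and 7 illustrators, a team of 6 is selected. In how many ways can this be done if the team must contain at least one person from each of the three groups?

1302

Unrestricted: C(13,6) = 1716 ways to pick any 6 of the 13.
Selections missing a whole group: no writers → C(10,6) = 210; no editors → C(10,6) = 210; no illustrators → C(6,6) = 1.
Add back selections omitting two groups (i.e. drawn from a single group): C(3,6) + C(3,6) + C(7,6) = 7.
By inclusion–exclusion: 1716 − 421 + 7 = 1302.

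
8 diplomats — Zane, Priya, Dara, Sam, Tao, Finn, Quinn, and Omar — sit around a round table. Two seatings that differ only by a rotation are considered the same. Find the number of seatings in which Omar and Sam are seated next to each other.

1440

Glue Omar and Sam into a block (2 internal orders). Seating 7 units around a circle gives (6)! arrangements.
So 2 × (6)! = 2 × 720 = 1440.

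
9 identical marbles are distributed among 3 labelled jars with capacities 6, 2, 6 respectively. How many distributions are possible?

15

Without the upper bounds there are C(11,2) = 55 ways to split 9 among 3 jars.
Subtract solutions that violate a single cap (substitute x_i' = x_i − (cap_i+1)): x_1 ≥ 7 gives C(4,2) = 6; x_2 ≥ 3 gives C(8,2) = 28; x_3 ≥ 7 gives C(4,2) = 6. Together 40.
No two caps can be exceeded simultaneously, so the pair terms are all 0.
By inclusion–exclusion the count is 55 − 40 + 0 = 15.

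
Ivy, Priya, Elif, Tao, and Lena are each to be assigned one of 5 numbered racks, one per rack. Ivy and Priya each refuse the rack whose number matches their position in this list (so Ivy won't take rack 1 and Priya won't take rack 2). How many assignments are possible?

Let Aᵢ (for i ∈ {1, 2}) be the placements that put person i in their forbidden rack. Any j of these fix j positions, leaving (5−j)! ways to fill the rest, and there are C(2,j) ways to pick which j.
By inclusion–exclusion, the number of valid placements is Σ_{j=0}^{2} (−1)^j C(2,j)·(5−j)!.
Computing: 120 − 48 + 6 = 78.

78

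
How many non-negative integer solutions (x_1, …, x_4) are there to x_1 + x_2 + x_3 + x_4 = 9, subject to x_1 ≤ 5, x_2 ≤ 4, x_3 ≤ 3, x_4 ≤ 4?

76

Ignoring the caps, the number of non-negative solutions to x_1+…+x_4 = 9 is C(12,3) = 220.
Subtract solutions that violate a single cap (substitute x_i' = x_i − (cap_i+1)): x_1 ≥ 6 gives C(6,3) = 20; x_2 ≥ 5 gives C(7,3) = 35; x_3 ≥ 4 gives C(8,3) = 56; x_4 ≥ 5 gives C(7,3) = 35. Together 146.
Add back pairs where two caps are both exceeded: 0 + 0 + 0 + 1 + 0 + 1 = 2.
By inclusion–exclusion the count is 220 − 146 + 2 = 76.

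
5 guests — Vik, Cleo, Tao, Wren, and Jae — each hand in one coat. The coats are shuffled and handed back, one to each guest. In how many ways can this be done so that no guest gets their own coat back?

44

This is the derangement count D_5: permutations of 5 items with no fixed point.
By inclusion–exclusion this is Σ_{j=0}^{5} (−1)^j C(5,j)·(5−j)!.
Computing: 120 − 120 + 60 − 20 + 5 − 1 = 44.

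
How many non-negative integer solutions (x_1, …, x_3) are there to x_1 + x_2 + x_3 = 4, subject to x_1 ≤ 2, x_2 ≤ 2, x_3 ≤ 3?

Without the upper bounds there are C(6,2) = 15 ways to split 4 among 3 variables.
Subtract solutions that violate a single cap (substitute x_i' = x_i − (cap_i+1)): x_1 ≥ 3 gives C(3,2) = 3; x_2 ≥ 3 gives C(3,2) = 3; x_3 ≥ 4 gives C(2,2) = 1. Together 7.
No two caps can be exceeded simultaneously, so the pair terms are all 0.
By inclusion–exclusion the count is 15 − 7 + 0 = 8.

8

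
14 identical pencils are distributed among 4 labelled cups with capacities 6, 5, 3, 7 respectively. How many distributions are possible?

Ignoring the caps, the number of non-negative solutions to x_1+…+x_4 = 14 is C(17,3) = 680.
Subtract solutions that violate a single cap (substitute x_i' = x_i − (cap_i+1)): x_1 ≥ 7 gives C(10,3) = 120; x_2 ≥ 6 gives C(11,3) = 165; x_3 ≥ 4 gives C(13,3) = 286; x_4 ≥ 8 gives C(9,3) = 84. Together 655.
Add back pairs where two caps are both exceeded: 4 + 20 + 0 + 35 + 1 + 10 = 70.
By inclusion–exclusion the count is 680 − 655 + 70 = 95.

95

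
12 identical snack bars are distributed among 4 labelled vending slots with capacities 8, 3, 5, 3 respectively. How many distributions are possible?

Without the upper bounds there are C(15,3) = 455 ways to split 12 among 4 vending slots.
Subtract solutions that violate a single cap (substitute x_i' = x_i − (cap_i+1)): x_1 ≥ 9 gives C(6,3) = 20; x_2 ≥ 4 gives C(11,3) = 165; x_3 ≥ 6 gives C(9,3) = 84; x_4 ≥ 4 gives C(11,3) = 165. Together 434.
Add back pairs where two caps are both exceeded: 0 + 0 + 0 + 10 + 35 + 10 = 55.
By inclusion–exclusion the count is 455 − 434 + 55 = 76.

76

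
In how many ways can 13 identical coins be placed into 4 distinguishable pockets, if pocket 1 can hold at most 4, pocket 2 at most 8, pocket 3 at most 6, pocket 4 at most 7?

225

Ignoring the caps, the number of non-negative solutions to x_1+…+x_4 = 13 is C(16,3) = 560.
Subtract solutions that violate a single cap (substitute x_i' = x_i − (cap_i+1)): x_1 ≥ 5 gives C(11,3) = 165; x_2 ≥ 9 gives C(7,3) = 35; x_3 ≥ 7 gives C(9,3) = 84; x_4 ≥ 8 gives C(8,3) = 56. Together 340.
Add back pairs where two caps are both exceeded: 0 + 4 + 1 + 0 + 0 + 0 = 5.
By inclusion–exclusion the count is 560 − 340 + 5 = 225.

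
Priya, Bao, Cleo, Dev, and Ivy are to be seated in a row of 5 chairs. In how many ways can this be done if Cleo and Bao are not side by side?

72

There are 5! = 120 arrangements in all. If Cleo and Bao are adjacent, merging them into one block gives 2·(4)! = 48 arrangements.
Complementary counting: 120 − 48 = 72.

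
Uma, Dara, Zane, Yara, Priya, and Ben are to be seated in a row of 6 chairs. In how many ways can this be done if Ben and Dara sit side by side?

Glue Ben and Dara into one block (2 internal orders), leaving 5 units to arrange in a row.
So the count is 2·(5)! = 240.

240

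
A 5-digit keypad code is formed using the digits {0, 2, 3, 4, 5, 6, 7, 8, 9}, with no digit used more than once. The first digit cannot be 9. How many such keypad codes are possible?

13440

The first digit has 9−1 = 8 choices (anything except 9).
The remaining 4 digits are filled from the other 8 symbols without repetition: 8 × 7 × 6 × 5 = 1680.
Total: 8 × 1680 = 13440.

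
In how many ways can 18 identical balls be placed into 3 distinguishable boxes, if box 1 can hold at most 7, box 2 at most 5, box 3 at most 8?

6

Ignoring the caps, the number of non-negative solutions to x_1+…+x_3 = 18 is C(20,2) = 190.
Subtract solutions that violate a single cap (substitute x_i' = x_i − (cap_i+1)): x_1 ≥ 8 gives C(12,2) = 66; x_2 ≥ 6 gives C(14,2) = 91; x_3 ≥ 9 gives C(11,2) = 55. Together 212.
Add back pairs where two caps are both exceeded: 15 + 3 + 10 = 28.
By inclusion–exclusion the count is 190 − 212 + 28 = 6.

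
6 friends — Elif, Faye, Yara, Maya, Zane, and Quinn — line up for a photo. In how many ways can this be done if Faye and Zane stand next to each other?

240

Treat {Faye, Zane} as a single unit. There are 5 units to order, and the pair itself can be ordered 2 ways.
So the count is 2·(5)! = 240.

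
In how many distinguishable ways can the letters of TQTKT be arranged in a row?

The 5 letters of TQTKT have repeats: T appearing 3 times.
So there are 5! / (3!) = 20 distinguishable arrangements.

20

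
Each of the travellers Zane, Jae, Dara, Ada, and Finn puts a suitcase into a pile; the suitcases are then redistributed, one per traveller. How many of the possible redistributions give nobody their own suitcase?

44

Count assignments avoiding every fixed point. For any j of the 5 travellers fixed to their own suitcase, the other 5−j can be arranged in (5−j)! ways.
By inclusion–exclusion this is Σ_{j=0}^{5} (−1)^j C(5,j)·(5−j)!.
Computing: 120 − 120 + 60 − 20 + 5 − 1 = 44.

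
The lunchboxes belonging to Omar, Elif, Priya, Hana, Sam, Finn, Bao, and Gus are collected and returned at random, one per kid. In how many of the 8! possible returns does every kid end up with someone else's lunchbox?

14833

Count assignments avoiding every fixed point. For any j of the 8 kids fixed to their own lunchbox, the other 8−j can be arranged in (8−j)! ways.
By inclusion–exclusion this is Σ_{j=0}^{8} (−1)^j C(8,j)·(8−j)!.
Computing: 40320 − 40320 + 20160 − 6720 + 1680 − 336 + 56 − 8 + 1 = 14833.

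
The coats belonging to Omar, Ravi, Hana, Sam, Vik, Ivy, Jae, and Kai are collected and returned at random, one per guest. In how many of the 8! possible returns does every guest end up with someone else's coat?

Let Aᵢ be the assignments in which guest i gets their own coat. We want the size of the complement of A₁∪…∪A_8.
By inclusion–exclusion this is Σ_{j=0}^{8} (−1)^j C(8,j)·(8−j)!.
Computing: 40320 − 40320 + 20160 − 6720 + 1680 − 336 + 56 − 8 + 1 = 14833.

14833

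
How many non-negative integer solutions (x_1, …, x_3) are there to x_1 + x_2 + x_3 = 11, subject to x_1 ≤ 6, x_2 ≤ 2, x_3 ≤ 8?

Ignoring the caps, the number of non-negative solutions to x_1+…+x_3 = 11 is C(13,2) = 78.
Subtract solutions that violate a single cap (substitute x_i' = x_i − (cap_i+1)): x_1 ≥ 7 gives C(6,2) = 15; x_2 ≥ 3 gives C(10,2) = 45; x_3 ≥ 9 gives C(4,2) = 6. Together 66.
Add back pairs where two caps are both exceeded: 3 + 0 + 0 = 3.
By inclusion–exclusion the count is 78 − 66 + 3 = 15.

15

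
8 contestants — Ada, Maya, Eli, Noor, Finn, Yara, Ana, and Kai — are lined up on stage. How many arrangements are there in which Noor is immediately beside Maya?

10080

Glue Noor and Maya into one block (2 internal orders), leaving 7 units to arrange in a row.
That gives 2 × 7! = 2 × 5040 = 10080.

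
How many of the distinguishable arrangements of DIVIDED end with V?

60

With the last slot taken by V, it remains to arrange the other 6 letters (DIIDED).
Those 6 letters have D appearing 3 times and I appearing twice, giving (6)!/(3!·2!) = 60.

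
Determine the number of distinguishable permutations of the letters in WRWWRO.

Letter multiplicities in WRWWRO: O×1, R×2, W×3.
Dividing 6! = 720 by 3!·2! = 12 for the repeated letters gives 60.

60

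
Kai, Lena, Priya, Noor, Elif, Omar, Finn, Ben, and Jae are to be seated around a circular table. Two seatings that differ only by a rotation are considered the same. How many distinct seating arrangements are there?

Seat Kai anywhere (absorbing the rotational symmetry), then permute the other 8: (8)! = 40320.

40320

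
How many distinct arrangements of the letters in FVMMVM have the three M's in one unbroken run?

12

Treat the 3 copies of M as a single block. The multiset to arrange is then {MMM, F, V, V}, 4 items in all.
That gives (4)!/(2!) = 12 arrangements.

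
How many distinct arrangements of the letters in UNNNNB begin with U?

5

With the first slot taken by U, it remains to arrange the other 5 letters (NNNNB).
Those 5 letters have N appearing 4 times, giving (5)!/(4!) = 5.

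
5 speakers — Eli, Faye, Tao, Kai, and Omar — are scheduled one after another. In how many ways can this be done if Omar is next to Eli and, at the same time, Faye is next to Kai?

24

Treat {Omar,Eli} as one block (2 orders) and {Faye,Kai} as another (2 orders).
That leaves 3 units to arrange: 2 × 2 × 3! = 4 × 6 = 24.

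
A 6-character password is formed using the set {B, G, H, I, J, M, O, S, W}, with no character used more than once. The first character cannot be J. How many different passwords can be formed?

The first character has 9−1 = 8 choices (anything except J).
The remaining 5 characters are filled from the other 8 symbols without repetition: 8 × 7 × 6 × 5 × 4 = 6720.
Total: 8 × 6720 = 53760.

53760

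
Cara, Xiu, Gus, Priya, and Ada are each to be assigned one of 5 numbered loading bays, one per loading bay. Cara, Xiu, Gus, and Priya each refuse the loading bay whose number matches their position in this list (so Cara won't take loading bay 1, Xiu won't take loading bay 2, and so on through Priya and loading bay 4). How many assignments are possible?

53

Let Aᵢ (for 1 ≤ i ≤ 4) be the placements that put person i in their forbidden loading bay. Any j of these fix j positions, leaving (5−j)! ways to fill the rest, and there are C(4,j) ways to pick which j.
By inclusion–exclusion, the number of valid placements is Σ_{j=0}^{4} (−1)^j C(4,j)·(5−j)!.
Computing: 120 − 96 + 36 − 8 + 1 = 53.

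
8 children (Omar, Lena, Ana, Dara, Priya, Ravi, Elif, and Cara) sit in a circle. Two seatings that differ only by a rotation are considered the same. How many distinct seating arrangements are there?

Fix one person's seat to break rotational symmetry; the remaining 7 people can be arranged in (7)! = 5040 ways.

5040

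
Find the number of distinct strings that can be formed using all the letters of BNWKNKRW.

The 8 letters of BNWKNKRW have repeats: K appearing twice, N appearing twice, and W appearing twice.
Dividing 8! = 40320 by 2!·2!·2! = 8 for the repeated letters gives 5040.

5040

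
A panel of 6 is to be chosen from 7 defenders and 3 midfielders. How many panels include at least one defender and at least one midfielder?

203

With no constraint there are C(10,6) = 210 possible selections.
Subtract selections that omit an entire group: no defenders → C(3,6) = 0; no midfielders → C(7,6) = 7.
Both groups omitted at once is impossible, so 210 − 7 = 203.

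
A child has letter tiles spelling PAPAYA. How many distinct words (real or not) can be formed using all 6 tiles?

60

Letter multiplicities in PAPAYA: A×3, P×2, Y×1.
So there are 6! / (3!·2!) = 60 distinguishable arrangements.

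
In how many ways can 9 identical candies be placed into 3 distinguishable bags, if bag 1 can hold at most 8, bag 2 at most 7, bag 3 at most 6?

Without the upper bounds there are C(11,2) = 55 ways to split 9 among 3 bags.
Subtract solutions that violate a single cap (substitute x_i' = x_i − (cap_i+1)): x_1 ≥ 9 gives C(2,2) = 1; x_2 ≥ 8 gives C(3,2) = 3; x_3 ≥ 7 gives C(4,2) = 6. Together 10.
No two caps can be exceeded simultaneously, so the pair terms are all 0.
By inclusion–exclusion the count is 55 − 10 + 0 = 45.

45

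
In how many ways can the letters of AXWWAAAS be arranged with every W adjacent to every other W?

Treat the 2 copies of W as a single block. The multiset to arrange is then {WW, A, A, A, A, S, X}, 7 items in all.
That gives (7)!/(4!) = 210 arrangements.

210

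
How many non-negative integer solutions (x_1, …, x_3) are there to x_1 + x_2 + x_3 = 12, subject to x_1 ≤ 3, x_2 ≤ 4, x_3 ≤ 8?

10

Ignoring the caps, the number of non-negative solutions to x_1+…+x_3 = 12 is C(14,2) = 91.
Subtract solutions that violate a single cap (substitute x_i' = x_i − (cap_i+1)): x_1 ≥ 4 gives C(10,2) = 45; x_2 ≥ 5 gives C(9,2) = 36; x_3 ≥ 9 gives C(5,2) = 10. Together 91.
Add back pairs where two caps are both exceeded: 10 + 0 + 0 = 10.
By inclusion–exclusion the count is 91 − 91 + 10 = 10.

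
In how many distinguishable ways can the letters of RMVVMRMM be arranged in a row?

Letter multiplicities in RMVVMRMM: M×4, R×2, V×2.
Dividing 8! = 40320 by 4!·2!·2! = 96 for the repeated letters gives 420.

420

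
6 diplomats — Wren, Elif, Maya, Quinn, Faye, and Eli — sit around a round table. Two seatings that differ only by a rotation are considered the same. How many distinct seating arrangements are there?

Seat Wren anywhere (absorbing the rotational symmetry), then permute the other 5: (5)! = 120.

120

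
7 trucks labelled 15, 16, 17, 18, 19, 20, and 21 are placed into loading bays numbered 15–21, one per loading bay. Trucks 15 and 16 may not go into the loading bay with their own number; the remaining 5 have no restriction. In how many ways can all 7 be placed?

3720

Let Aᵢ (for i ∈ {15, 16}) be the placements that put truck i in its forbidden loading bay. Any j of these fix j positions, leaving (7−j)! ways to fill the rest, and there are C(2,j) ways to pick which j.
By inclusion–exclusion, the number of valid placements is Σ_{j=0}^{2} (−1)^j C(2,j)·(7−j)!.
Computing: 5040 − 1440 + 120 = 3720.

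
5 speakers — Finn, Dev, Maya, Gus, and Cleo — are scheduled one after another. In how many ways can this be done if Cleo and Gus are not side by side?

There are 5! = 120 arrangements in all. If Cleo and Gus are adjacent, merging them into one block gives 2·(4)! = 48 arrangements.
Complementary counting: 120 − 48 = 72.

72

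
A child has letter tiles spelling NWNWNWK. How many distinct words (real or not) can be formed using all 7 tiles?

140

NWNWNWK has 7 letters with N appearing 3 times and W appearing 3 times.
Dividing 7! = 5040 by 3!·3! = 36 for the repeated letters gives 140.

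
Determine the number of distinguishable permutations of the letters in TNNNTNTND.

Letter multiplicities in TNNNTNTND: D×1, N×5, T×3.
Dividing 9! = 362880 by 5!·3! = 720 for the repeated letters gives 504.

504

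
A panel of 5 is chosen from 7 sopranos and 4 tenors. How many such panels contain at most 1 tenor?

Split by how many tenors are chosen (0 through 1).
Sum: C(4,0)·C(7,5) + C(4,1)·C(7,4) = 21 + 140 = 161.

161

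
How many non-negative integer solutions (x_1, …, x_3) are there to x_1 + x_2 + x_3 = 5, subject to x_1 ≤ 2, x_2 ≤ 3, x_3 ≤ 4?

11

By stars and bars, unrestricted non-negative solutions to x_1+…+x_3 = 5 number C(5+2,2) = 21.
Subtract solutions that violate a single cap (substitute x_i' = x_i − (cap_i+1)): x_1 ≥ 3 gives C(4,2) = 6; x_2 ≥ 4 gives C(3,2) = 3; x_3 ≥ 5 gives C(2,2) = 1. Together 10.
No two caps can be exceeded simultaneously, so the pair terms are all 0.
By inclusion–exclusion the count is 21 − 10 + 0 = 11.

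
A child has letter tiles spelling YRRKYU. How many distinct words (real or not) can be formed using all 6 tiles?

180

Letter multiplicities in YRRKYU: K×1, R×2, U×1, Y×2.
The number of distinct arrangements is 6!/(2!·2!) = 720/4 = 180.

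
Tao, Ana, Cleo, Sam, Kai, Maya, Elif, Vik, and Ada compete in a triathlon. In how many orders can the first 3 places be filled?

There are 9 choices for 1st place, 8 for 2nd, and 7 for 3rd.
That gives 9 × 8 × 7 = 504.

504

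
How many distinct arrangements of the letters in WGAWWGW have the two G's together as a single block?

Treat the 2 copies of G as a single block. The multiset to arrange is then {GG, A, W, W, W, W}, 6 items in all.
That gives (6)!/(4!) = 30 arrangements.

30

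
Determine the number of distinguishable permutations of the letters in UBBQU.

The 5 letters of UBBQU have repeats: B appearing twice and U appearing twice.
Dividing 5! = 120 by 2!·2! = 4 for the repeated letters gives 30.

30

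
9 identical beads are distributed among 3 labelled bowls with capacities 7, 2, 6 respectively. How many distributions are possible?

18

Without the upper bounds there are C(11,2) = 55 ways to split 9 among 3 bowls.
Subtract solutions that violate a single cap (substitute x_i' = x_i − (cap_i+1)): x_1 ≥ 8 gives C(3,2) = 3; x_2 ≥ 3 gives C(8,2) = 28; x_3 ≥ 7 gives C(4,2) = 6. Together 37.
No two caps can be exceeded simultaneously, so the pair terms are all 0.
By inclusion–exclusion the count is 55 − 37 + 0 = 18.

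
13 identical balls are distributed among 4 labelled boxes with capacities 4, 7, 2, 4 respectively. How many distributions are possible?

By stars and bars, unrestricted non-negative solutions to x_1+…+x_4 = 13 number C(13+3,3) = 560.
Subtract solutions that violate a single cap (substitute x_i' = x_i − (cap_i+1)): x_1 ≥ 5 gives C(11,3) = 165; x_2 ≥ 8 gives C(8,3) = 56; x_3 ≥ 3 gives C(13,3) = 286; x_4 ≥ 5 gives C(11,3) = 165. Together 672.
Add back pairs where two caps are both exceeded: 1 + 56 + 20 + 10 + 1 + 56 = 144.
Subtract triples: 0 + 0 + 1 + 0 = 1.
By inclusion–exclusion the count is 560 − 672 + 144 − 1 = 31.

31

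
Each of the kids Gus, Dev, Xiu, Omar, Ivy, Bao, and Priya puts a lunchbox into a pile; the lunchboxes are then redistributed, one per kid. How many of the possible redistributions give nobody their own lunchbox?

Let Aᵢ be the assignments in which kid i gets their own lunchbox. We want the size of the complement of A₁∪…∪A_7.
By inclusion–exclusion this is Σ_{j=0}^{7} (−1)^j C(7,j)·(7−j)!.
Computing: 5040 − 5040 + 2520 − 840 + 210 − 42 + 7 − 1 = 1854.

1854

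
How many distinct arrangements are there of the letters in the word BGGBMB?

The 6 letters of BGGBMB have repeats: B appearing 3 times and G appearing twice.
So there are 6! / (3!·2!) = 60 distinguishable arrangements.

60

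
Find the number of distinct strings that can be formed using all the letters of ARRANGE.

1260

Letter multiplicities in ARRANGE: A×2, E×1, G×1, N×1, R×2.
So there are 7! / (2!·2!) = 1260 distinguishable arrangements.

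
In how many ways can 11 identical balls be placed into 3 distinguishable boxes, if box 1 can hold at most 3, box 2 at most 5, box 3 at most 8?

18

Ignoring the caps, the number of non-negative solutions to x_1+…+x_3 = 11 is C(13,2) = 78.
Subtract solutions that violate a single cap (substitute x_i' = x_i − (cap_i+1)): x_1 ≥ 4 gives C(9,2) = 36; x_2 ≥ 6 gives C(7,2) = 21; x_3 ≥ 9 gives C(4,2) = 6. Together 63.
Add back pairs where two caps are both exceeded: 3 + 0 + 0 = 3.
By inclusion–exclusion the count is 78 − 63 + 3 = 18.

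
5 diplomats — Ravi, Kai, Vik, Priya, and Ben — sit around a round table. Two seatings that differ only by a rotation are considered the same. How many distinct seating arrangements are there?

Seat Ravi anywhere (absorbing the rotational symmetry), then permute the other 4: (4)! = 24.

24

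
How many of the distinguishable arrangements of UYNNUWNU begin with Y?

With the first slot taken by Y, it remains to arrange the other 7 letters (UNNUWNU).
Those 7 letters have N appearing 3 times and U appearing 3 times, giving (7)!/(3!·3!) = 140.

140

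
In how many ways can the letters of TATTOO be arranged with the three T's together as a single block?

Treat the 3 copies of T as a single block. The multiset to arrange is then {TTT, A, O, O}, 4 items in all.
That gives (4)!/(2!) = 12 arrangements.

12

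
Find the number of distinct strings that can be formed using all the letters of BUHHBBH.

The 7 letters of BUHHBBH have repeats: B appearing 3 times and H appearing 3 times.
Dividing 7! = 5040 by 3!·3! = 36 for the repeated letters gives 140.

140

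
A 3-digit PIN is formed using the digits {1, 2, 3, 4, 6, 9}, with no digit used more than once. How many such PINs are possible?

120

This is a permutation of 3 out of 6: P(6,3) = 6!/3!.
6 × 5 × 4 = 120.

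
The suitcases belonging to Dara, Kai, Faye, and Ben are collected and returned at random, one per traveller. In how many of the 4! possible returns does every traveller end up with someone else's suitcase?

9

Count assignments avoiding every fixed point. For any j of the 4 travellers fixed to their own suitcase, the other 4−j can be arranged in (4−j)! ways.
By inclusion–exclusion this is Σ_{j=0}^{4} (−1)^j C(4,j)·(4−j)!.
Computing: 24 − 24 + 12 − 4 + 1 = 9.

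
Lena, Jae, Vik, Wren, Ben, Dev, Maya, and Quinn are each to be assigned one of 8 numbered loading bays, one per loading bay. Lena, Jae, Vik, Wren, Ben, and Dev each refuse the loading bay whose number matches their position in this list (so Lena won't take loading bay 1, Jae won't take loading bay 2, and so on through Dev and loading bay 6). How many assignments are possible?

Let Aᵢ (for 1 ≤ i ≤ 6) be the placements that put person i in their forbidden loading bay. Any j of these fix j positions, leaving (8−j)! ways to fill the rest, and there are C(6,j) ways to pick which j.
By inclusion–exclusion, the number of valid placements is Σ_{j=0}^{6} (−1)^j C(6,j)·(8−j)!.
Computing: 40320 − 30240 + 10800 − 2400 + 360 − 36 + 2 = 18806.

18806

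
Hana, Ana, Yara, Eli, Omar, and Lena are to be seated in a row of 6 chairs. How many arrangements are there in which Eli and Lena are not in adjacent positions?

There are 6! = 720 arrangements in all. If Eli and Lena are adjacent, merging them into one block gives 2·(5)! = 240 arrangements.
Complementary counting: 720 − 240 = 480.

480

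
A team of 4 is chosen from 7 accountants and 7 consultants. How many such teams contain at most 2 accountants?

721

Split by how many accountants are chosen (0 through 2).
Sum: C(7,0)·C(7,4) + C(7,1)·C(7,3) + C(7,2)·C(7,2) = 35 + 245 + 441 = 721.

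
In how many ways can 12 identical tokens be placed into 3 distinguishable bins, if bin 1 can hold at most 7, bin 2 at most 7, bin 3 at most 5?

Without the upper bounds there are C(14,2) = 91 ways to split 12 among 3 bins.
Subtract solutions that violate a single cap (substitute x_i' = x_i − (cap_i+1)): x_1 ≥ 8 gives C(6,2) = 15; x_2 ≥ 8 gives C(6,2) = 15; x_3 ≥ 6 gives C(8,2) = 28. Together 58.
No two caps can be exceeded simultaneously, so the pair terms are all 0.
By inclusion–exclusion the count is 91 − 58 + 0 = 33.

33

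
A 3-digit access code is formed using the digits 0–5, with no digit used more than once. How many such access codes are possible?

This is a permutation of 3 out of 6: P(6,3) = 6!/3!.
That product is 6 × 5 × 4 = 120.

120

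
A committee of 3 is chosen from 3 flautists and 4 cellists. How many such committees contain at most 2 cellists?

Split by how many cellists are chosen (0 through 2).
Sum: C(4,0)·C(3,3) + C(4,1)·C(3,2) + C(4,2)·C(3,1) = 1 + 12 + 18 = 31.

31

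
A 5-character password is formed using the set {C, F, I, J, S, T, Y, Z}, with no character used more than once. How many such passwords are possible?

With no repetition, fill the 5 characters in order: 8 choices, then 7, down to 4.
8 × 7 × 6 × 5 × 4 = 6720.

6720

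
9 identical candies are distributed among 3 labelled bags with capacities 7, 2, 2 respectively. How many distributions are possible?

6

Without the upper bounds there are C(11,2) = 55 ways to split 9 among 3 bags.
Subtract solutions that violate a single cap (substitute x_i' = x_i − (cap_i+1)): x_1 ≥ 8 gives C(3,2) = 3; x_2 ≥ 3 gives C(8,2) = 28; x_3 ≥ 3 gives C(8,2) = 28. Together 59.
Add back pairs where two caps are both exceeded: 0 + 0 + 10 = 10.
By inclusion–exclusion the count is 55 − 59 + 10 = 6.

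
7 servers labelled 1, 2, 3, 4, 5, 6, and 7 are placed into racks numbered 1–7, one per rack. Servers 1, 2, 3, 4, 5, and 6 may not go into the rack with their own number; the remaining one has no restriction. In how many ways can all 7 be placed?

2119

Let Aᵢ (for 1 ≤ i ≤ 6) be the placements that put server i in its forbidden rack. Any j of these fix j positions, leaving (7−j)! ways to fill the rest, and there are C(6,j) ways to pick which j.
By inclusion–exclusion, the number of valid placements is Σ_{j=0}^{6} (−1)^j C(6,j)·(7−j)!.
Computing: 5040 − 4320 + 1800 − 480 + 90 − 12 + 1 = 2119.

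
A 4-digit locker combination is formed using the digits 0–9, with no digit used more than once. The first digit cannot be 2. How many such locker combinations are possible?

The first digit has 10−1 = 9 choices (anything except 2).
The remaining 3 digits are filled from the other 9 symbols without repetition: 9 × 8 × 7 = 504.
Total: 9 × 504 = 4536.

4536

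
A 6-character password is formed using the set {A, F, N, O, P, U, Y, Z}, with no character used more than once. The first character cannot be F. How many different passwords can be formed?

17640

The first character has 8−1 = 7 choices (anything except F).
The remaining 5 characters are filled from the other 7 symbols without repetition: 7 × 6 × 5 × 4 × 3 = 2520.
Total: 7 × 2520 = 17640.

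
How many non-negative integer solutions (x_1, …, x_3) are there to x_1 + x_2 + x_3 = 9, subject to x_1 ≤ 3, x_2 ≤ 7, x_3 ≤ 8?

30

Ignoring the caps, the number of non-negative solutions to x_1+…+x_3 = 9 is C(11,2) = 55.
Subtract solutions that violate a single cap (substitute x_i' = x_i − (cap_i+1)): x_1 ≥ 4 gives C(7,2) = 21; x_2 ≥ 8 gives C(3,2) = 3; x_3 ≥ 9 gives C(2,2) = 1. Together 25.
No two caps can be exceeded simultaneously, so the pair terms are all 0.
By inclusion–exclusion the count is 55 − 25 + 0 = 30.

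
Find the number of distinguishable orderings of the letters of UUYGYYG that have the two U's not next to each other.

150

There are 7!/(3!·2!·2!) = 210 arrangements of UUYGYYG in total.
If the two U's are adjacent, glue them into one block, leaving 6 items to arrange: (6)!/(3!·2!) = 60 ways.
Subtracting, 210 − 60 = 150 arrangements keep the U's apart.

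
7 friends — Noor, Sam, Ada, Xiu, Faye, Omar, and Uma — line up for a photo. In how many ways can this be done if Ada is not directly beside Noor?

Of the 7! = 5040 arrangements, those with Ada and Noor adjacent number 2 × 6! = 1440 (treat the pair as a block with 2 internal orders).
So 5040 − 1440 = 3600 arrangements keep them apart.

3600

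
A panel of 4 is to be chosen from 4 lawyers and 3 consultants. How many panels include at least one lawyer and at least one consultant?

34

With no constraint there are C(7,4) = 35 possible selections.
Subtract selections that omit an entire group: no lawyers → C(3,4) = 0; no consultants → C(4,4) = 1.
Both groups omitted at once is impossible, so 35 − 1 = 34.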